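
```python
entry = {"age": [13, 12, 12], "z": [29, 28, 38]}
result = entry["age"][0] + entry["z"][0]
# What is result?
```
Trace:
  entry={'age': [13, 12, 12], 'z': [29, 28, 38]}
  entry={'age': [13, 12, 12], 'z': [29, 28, 38]}, result=42

Final answer: 42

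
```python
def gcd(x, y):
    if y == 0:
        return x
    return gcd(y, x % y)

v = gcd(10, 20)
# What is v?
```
Call trace:
gcd(x=10, y=20)
  gcd(x=20, y=10)
    gcd(x=10, y=0)
    -> return 10
  -> return 10
-> return 10

Final answer: 10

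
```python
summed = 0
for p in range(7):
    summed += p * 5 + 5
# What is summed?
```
Trace:
  summed=0
  summed=5, p=0
  summed=15, p=1
  summed=30, p=2
  summed=50, p=3
  summed=75, p=4
  summed=105, p=5
  summed=140, p=6

Final answer: 140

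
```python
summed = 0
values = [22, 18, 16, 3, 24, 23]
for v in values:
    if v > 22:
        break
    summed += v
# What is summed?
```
Trace:
  summed=0
  summed=22, v=22
  summed=40, v=18
  summed=56, v=16
  summed=59, v=3
  summed=59, v=24

Final answer: 59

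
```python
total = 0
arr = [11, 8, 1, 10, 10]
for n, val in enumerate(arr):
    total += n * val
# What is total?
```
Trace:
  total=0
  total=0, n=0, val=11
  total=8, n=1, val=8
  total=10, n=2, val=1
  total=40, n=3, val=10
  total=80, n=4, val=10

Final answer: 80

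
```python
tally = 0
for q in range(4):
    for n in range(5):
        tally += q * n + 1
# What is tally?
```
Trace:
  tally=0
  tally=1, q=0, n=0
  tally=2, q=0, n=1
  tally=3, q=0, n=2
  tally=4, q=0, n=3
  tally=5, q=0, n=4
  tally=6, q=1, n=0
  tally=8, q=1, n=1
  tally=11, q=1, n=2
  tally=15, q=1, n=3
  tally=20, q=1, n=4
  tally=21, q=2, n=0
  tally=24, q=2, n=1
  tally=29, q=2, n=2
  tally=36, q=2, n=3
  tally=45, q=2, n=4
  tally=46, q=3, n=0
  tally=50, q=3, n=1
  tally=57, q=3, n=2
  tally=67, q=3, n=3
  tally=80, q=3, n=4

Final answer: 80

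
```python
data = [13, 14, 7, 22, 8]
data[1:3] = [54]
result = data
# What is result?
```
Trace:
  data=[13, 14, 7, 22, 8]
  data=[13, 54, 22, 8]
  data=[13, 54, 22, 8], result=[13, 54, 22, 8]

Final answer: [13, 54, 22, 8]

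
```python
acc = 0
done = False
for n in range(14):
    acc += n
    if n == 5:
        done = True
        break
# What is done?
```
Trace:
  acc=0
  acc=0, done=False
  acc=0, done=False, n=0
  acc=1, done=False, n=1
  acc=3, done=False, n=2
  acc=6, done=False, n=3
  acc=10, done=False, n=4
  acc=15, done=True, n=5

Final answer: True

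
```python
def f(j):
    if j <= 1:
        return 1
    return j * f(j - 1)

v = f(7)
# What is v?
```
Call trace:
f(j=7)
  f(j=6)
    f(j=5)
      f(j=4)
        f(j=3)
          f(j=2)
            f(j=1)
            -> return 1
          -> return 2
        -> return 6
      -> return 24
    -> return 120
  -> return 720
-> return 5040

Final answer: 5040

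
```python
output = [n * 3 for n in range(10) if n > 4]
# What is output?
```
Trace:
  n=0
  n=1
  n=2
  n=3
  n=4
  n=5
  n=6
  n=7
  n=8
  n=9
  output=[15, 18, 21, 24, 27]

Final answer: [15, 18, 21, 24, 27]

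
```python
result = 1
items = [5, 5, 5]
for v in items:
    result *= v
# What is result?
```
Trace:
  result=1
  result=5, v=5
  result=25, v=5
  result=125, v=5

Final answer: 125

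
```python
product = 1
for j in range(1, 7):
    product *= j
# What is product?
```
Trace:
  product=1
  product=1, j=1
  product=2, j=2
  product=6, j=3
  product=24, j=4
  product=120, j=5
  product=720, j=6

Final answer: 720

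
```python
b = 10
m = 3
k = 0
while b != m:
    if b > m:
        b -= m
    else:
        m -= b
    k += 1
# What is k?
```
Trace:
  b=10
  b=10, m=3
  b=10, m=3, k=0
  b=7, m=3, k=1
  b=4, m=3, k=2
  b=1, m=3, k=3
  b=1, m=2, k=4
  b=1, m=1, k=5

Final answer: 5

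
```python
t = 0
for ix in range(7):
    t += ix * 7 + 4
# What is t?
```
Trace:
  t=0
  t=4, ix=0
  t=15, ix=1
  t=33, ix=2
  t=58, ix=3
  t=90, ix=4
  t=129, ix=5
  t=175, ix=6

Final answer: 175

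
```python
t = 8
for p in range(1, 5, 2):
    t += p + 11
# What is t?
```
Trace:
  t=8
  t=20, p=1
  t=34, p=3

Final answer: 34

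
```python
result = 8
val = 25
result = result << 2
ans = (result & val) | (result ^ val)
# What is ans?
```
Trace:
  result=8
  result=8, val=25
  result=32, val=25
  result=32, val=25, ans=57

Final answer: 57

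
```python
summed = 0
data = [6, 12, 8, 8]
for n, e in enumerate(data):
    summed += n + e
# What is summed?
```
Trace:
  summed=0
  summed=6, n=0, e=6
  summed=19, n=1, e=12
  summed=29, n=2, e=8
  summed=40, n=3, e=8

Final answer: 40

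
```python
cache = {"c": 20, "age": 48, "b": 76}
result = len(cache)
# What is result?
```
Trace:
  cache={'c': 20, 'age': 48, 'b': 76}
  cache={'c': 20, 'age': 48, 'b': 76}, result=3

Final answer: 3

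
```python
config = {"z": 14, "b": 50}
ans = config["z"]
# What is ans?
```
Trace:
  config={'z': 14, 'b': 50}
  config={'z': 14, 'b': 50}, ans=14

Final answer: 14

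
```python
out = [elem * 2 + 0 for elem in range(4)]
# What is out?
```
Trace:
  elem=0
  elem=1
  elem=2
  elem=3
  out=[0, 2, 4, 6]

Final answer: [0, 2, 4, 6]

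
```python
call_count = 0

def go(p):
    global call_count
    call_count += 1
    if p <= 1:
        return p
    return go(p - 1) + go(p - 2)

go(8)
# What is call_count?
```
Call trace (a repeated sub-call is expanded the first time; later identical calls just restate its return value):
go(p=8)
  go(p=7)
    go(p=6)
      go(p=5)
        go(p=4)
          go(p=3)
            go(p=2)
              go(p=1)
              -> return 1
              go(p=0)
              -> return 0
            -> return 1
            go(p=1)
            -> return 1
          -> return 2
          go(p=2) -> return 1  (same call as traced above)
        -> return 3
        go(p=3) -> return 2  (same call as traced above)
      -> return 5
      go(p=4) -> return 3  (same call as traced above)
    -> return 8
    go(p=5) -> return 5  (same call as traced above)
  -> return 13
  go(p=6) -> return 8  (same call as traced above)
-> return 21

call_count is incremented once per call, so count the calls in each subtree. Let C(p) = number of calls made by go(p).
C(0) = C(1) = 1 (base case, no recursion); C(p) = 1 + C(p - 1) + C(p - 2) otherwise.
C(2) = 1 + C(1) + C(0) = 1 + 1 + 1 = 3
C(3) = 1 + C(2) + C(1) = 1 + 3 + 1 = 5
C(4) = 1 + C(3) + C(2) = 1 + 5 + 3 = 9
C(5) = 1 + C(4) + C(3) = 1 + 9 + 5 = 15
C(6) = 1 + C(5) + C(4) = 1 + 15 + 9 = 25
C(7) = 1 + C(6) + C(5) = 1 + 25 + 15 = 41
C(8) = 1 + C(7) + C(6) = 1 + 41 + 25 = 67
call_count = C(8) = 67

Final answer: 67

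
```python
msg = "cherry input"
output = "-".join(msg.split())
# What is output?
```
Trace:
  msg='cherry input'
  msg='cherry input', output='cherry-input'

Final answer: 'cherry-input'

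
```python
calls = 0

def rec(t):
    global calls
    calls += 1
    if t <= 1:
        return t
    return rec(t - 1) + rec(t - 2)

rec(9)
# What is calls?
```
Call trace (a repeated sub-call is expanded the first time; later identical calls just restate its return value):
rec(t=9)
  rec(t=8)
    rec(t=7)
      rec(t=6)
        rec(t=5)
          rec(t=4)
            rec(t=3)
              rec(t=2)
                rec(t=1)
                -> return 1
                rec(t=0)
                -> return 0
              -> return 1
              rec(t=1)
              -> return 1
            -> return 2
            rec(t=2) -> return 1  (same call as traced above)
          -> return 3
          rec(t=3) -> return 2  (same call as traced above)
        -> return 5
        rec(t=4) -> return 3  (same call as traced above)
      -> return 8
      rec(t=5) -> return 5  (same call as traced above)
    -> return 13
    rec(t=6) -> return 8  (same call as traced above)
  -> return 21
  rec(t=7) -> return 13  (same call as traced above)
-> return 34

calls is incremented once per call, so count the calls in each subtree. Let C(t) = number of calls made by rec(t).
C(0) = C(1) = 1 (base case, no recursion); C(t) = 1 + C(t - 1) + C(t - 2) otherwise.
C(2) = 1 + C(1) + C(0) = 1 + 1 + 1 = 3
C(3) = 1 + C(2) + C(1) = 1 + 3 + 1 = 5
C(4) = 1 + C(3) + C(2) = 1 + 5 + 3 = 9
C(5) = 1 + C(4) + C(3) = 1 + 9 + 5 = 15
C(6) = 1 + C(5) + C(4) = 1 + 15 + 9 = 25
C(7) = 1 + C(6) + C(5) = 1 + 25 + 15 = 41
C(8) = 1 + C(7) + C(6) = 1 + 41 + 25 = 67
C(9) = 1 + C(8) + C(7) = 1 + 67 + 41 = 109
calls = C(9) = 109

Final answer: 109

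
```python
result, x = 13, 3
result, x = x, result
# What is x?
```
Trace:
  result=13, x=3
  result=3, x=13

Final answer: 13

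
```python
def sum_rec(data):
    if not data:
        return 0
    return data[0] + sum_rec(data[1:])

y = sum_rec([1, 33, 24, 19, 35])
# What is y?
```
Call trace:
sum_rec(data=[1, 33, 24, 19, 35])
  sum_rec(data=[33, 24, 19, 35])
    sum_rec(data=[24, 19, 35])
      sum_rec(data=[19, 35])
        sum_rec(data=[35])
          sum_rec(data=[])
          -> return 0
        -> return 35
      -> return 54
    -> return 78
  -> return 111
-> return 112

Final answer: 112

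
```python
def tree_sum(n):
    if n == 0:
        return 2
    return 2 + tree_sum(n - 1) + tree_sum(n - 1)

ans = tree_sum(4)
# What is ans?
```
Call trace (a repeated sub-call is expanded the first time; later identical calls just restate its return value):
tree_sum(n=4)
  tree_sum(n=3)
    tree_sum(n=2)
      tree_sum(n=1)
        tree_sum(n=0)
        -> return 2
        tree_sum(n=0)
        -> return 2
      -> return 6
      tree_sum(n=1) -> return 6  (same call as traced above)
    -> return 14
    tree_sum(n=2) -> return 14  (same call as traced above)
  -> return 30
  tree_sum(n=3) -> return 30  (same call as traced above)
-> return 62

Final answer: 62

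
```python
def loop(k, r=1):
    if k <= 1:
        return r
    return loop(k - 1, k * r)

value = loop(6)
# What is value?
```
Call trace:
loop(k=6, r=1)
  loop(k=5, r=6)
    loop(k=4, r=30)
      loop(k=3, r=120)
        loop(k=2, r=360)
          loop(k=1, r=720)
          -> return 720
        -> return 720
      -> return 720
    -> return 720
  -> return 720
-> return 720

Final answer: 720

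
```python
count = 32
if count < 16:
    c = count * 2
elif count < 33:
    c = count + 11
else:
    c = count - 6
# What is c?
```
Trace:
  count=32
  count=32, c=43

Final answer: 43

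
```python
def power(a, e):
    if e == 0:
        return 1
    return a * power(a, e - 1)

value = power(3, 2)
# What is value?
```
Call trace:
power(a=3, e=2)
  power(a=3, e=1)
    power(a=3, e=0)
    -> return 1
  -> return 3
-> return 9

Final answer: 9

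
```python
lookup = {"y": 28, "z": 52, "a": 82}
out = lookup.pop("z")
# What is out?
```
Trace:
  lookup={'y': 28, 'z': 52, 'a': 82}
  lookup={'y': 28, 'a': 82}, out=52

Final answer: 52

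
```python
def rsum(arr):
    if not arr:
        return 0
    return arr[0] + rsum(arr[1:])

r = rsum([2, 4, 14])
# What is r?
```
Call trace:
rsum(arr=[2, 4, 14])
  rsum(arr=[4, 14])
    rsum(arr=[14])
      rsum(arr=[])
      -> return 0
    -> return 14
  -> return 18
-> return 20

Final answer: 20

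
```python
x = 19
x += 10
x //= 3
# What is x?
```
Trace:
  x=19
  x=29
  x=9

Final answer: 9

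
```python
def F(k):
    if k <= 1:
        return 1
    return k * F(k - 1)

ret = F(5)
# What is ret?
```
Call trace:
F(k=5)
  F(k=4)
    F(k=3)
      F(k=2)
        F(k=1)
        -> return 1
      -> return 2
    -> return 6
  -> return 24
-> return 120

Final answer: 120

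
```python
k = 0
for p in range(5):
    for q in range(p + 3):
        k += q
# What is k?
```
Trace:
  k=0
  k=0, p=0, q=0
  k=1, p=0, q=1
  k=3, p=0, q=2
  k=3, p=1, q=0
  k=4, p=1, q=1
  k=6, p=1, q=2
  k=9, p=1, q=3
  k=9, p=2, q=0
  k=10, p=2, q=1
  k=12, p=2, q=2
  k=15, p=2, q=3
  k=19, p=2, q=4
  k=19, p=3, q=0
  k=20, p=3, q=1
  k=22, p=3, q=2
  k=25, p=3, q=3
  k=29, p=3, q=4
  k=34, p=3, q=5
  k=34, p=4, q=0
  k=35, p=4, q=1
  k=37, p=4, q=2
  k=40, p=4, q=3
  k=44, p=4, q=4
  k=49, p=4, q=5
  k=55, p=4, q=6

Final answer: 55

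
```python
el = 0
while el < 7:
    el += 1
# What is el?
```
Trace:
  el=0
  el=1
  el=2
  el=3
  el=4
  el=5
  el=6
  el=7

Final answer: 7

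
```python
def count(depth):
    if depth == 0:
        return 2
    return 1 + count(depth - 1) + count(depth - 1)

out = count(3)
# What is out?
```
Call trace (a repeated sub-call is expanded the first time; later identical calls just restate its return value):
count(depth=3)
  count(depth=2)
    count(depth=1)
      count(depth=0)
      -> return 2
      count(depth=0)
      -> return 2
    -> return 5
    count(depth=1) -> return 5  (same call as traced above)
  -> return 11
  count(depth=2) -> return 11  (same call as traced above)
-> return 23

Final answer: 23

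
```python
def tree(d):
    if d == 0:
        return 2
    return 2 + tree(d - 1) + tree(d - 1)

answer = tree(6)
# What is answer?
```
Call trace (a repeated sub-call is expanded the first time; later identical calls just restate its return value):
tree(d=6)
  tree(d=5)
    tree(d=4)
      tree(d=3)
        tree(d=2)
          tree(d=1)
            tree(d=0)
            -> return 2
            tree(d=0)
            -> return 2
          -> return 6
          tree(d=1) -> return 6  (same call as traced above)
        -> return 14
        tree(d=2) -> return 14  (same call as traced above)
      -> return 30
      tree(d=3) -> return 30  (same call as traced above)
    -> return 62
    tree(d=4) -> return 62  (same call as traced above)
  -> return 126
  tree(d=5) -> return 126  (same call as traced above)
-> return 254

Final answer: 254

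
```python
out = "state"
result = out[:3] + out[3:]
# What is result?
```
Trace:
  out='state'
  out='state', result='state'

Final answer: 'state'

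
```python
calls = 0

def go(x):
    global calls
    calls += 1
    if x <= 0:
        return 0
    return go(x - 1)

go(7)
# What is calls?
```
Call trace:
go(x=7)
  go(x=6)
    go(x=5)
      go(x=4)
        go(x=3)
          go(x=2)
            go(x=1)
              go(x=0)
              -> return 0
            -> return 0
          -> return 0
        -> return 0
      -> return 0
    -> return 0
  -> return 0
-> return 0

calls is incremented once per call. go is entered once for each x = 7, 6, 5, 4, 3, 2, 1, 0 (the x <= 0 call returns without recursing), i.e. 7 + 1 calls.
calls = 8

Final answer: 8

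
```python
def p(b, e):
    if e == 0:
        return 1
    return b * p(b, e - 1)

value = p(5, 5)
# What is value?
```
Call trace:
p(b=5, e=5)
  p(b=5, e=4)
    p(b=5, e=3)
      p(b=5, e=2)
        p(b=5, e=1)
          p(b=5, e=0)
          -> return 1
        -> return 5
      -> return 25
    -> return 125
  -> return 625
-> return 3125

Final answer: 3125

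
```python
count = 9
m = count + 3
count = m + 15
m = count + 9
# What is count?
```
Trace:
  count=9
  count=9, m=12
  count=27, m=12
  count=27, m=36

Final answer: 27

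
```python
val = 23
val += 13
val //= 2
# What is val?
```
Trace:
  val=23
  val=36
  val=18

Final answer: 18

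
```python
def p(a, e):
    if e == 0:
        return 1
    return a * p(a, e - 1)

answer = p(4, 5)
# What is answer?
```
Call trace:
p(a=4, e=5)
  p(a=4, e=4)
    p(a=4, e=3)
      p(a=4, e=2)
        p(a=4, e=1)
          p(a=4, e=0)
          -> return 1
        -> return 4
      -> return 16
    -> return 64
  -> return 256
-> return 1024

Final answer: 1024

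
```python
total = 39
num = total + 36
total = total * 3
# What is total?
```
Trace:
  total=39
  total=39, num=75
  total=117, num=75

Final answer: 117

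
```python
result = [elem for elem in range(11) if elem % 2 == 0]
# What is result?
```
Trace:
  elem=0
  elem=1
  elem=2
  elem=3
  elem=4
  elem=5
  elem=6
  elem=7
  elem=8
  elem=9
  elem=10
  result=[0, 2, 4, 6, 8, 10]

Final answer: [0, 2, 4, 6, 8, 10]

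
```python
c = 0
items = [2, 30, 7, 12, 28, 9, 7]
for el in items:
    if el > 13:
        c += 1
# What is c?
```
Trace:
  c=0
  c=0, el=2
  c=1, el=30
  c=1, el=7
  c=1, el=12
  c=2, el=28
  c=2, el=9
  c=2, el=7

Final answer: 2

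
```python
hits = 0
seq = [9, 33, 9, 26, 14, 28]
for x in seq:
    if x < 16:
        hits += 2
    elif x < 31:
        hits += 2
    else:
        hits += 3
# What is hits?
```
Trace:
  hits=0
  hits=2, x=9
  hits=5, x=33
  hits=7, x=9
  hits=9, x=26
  hits=11, x=14
  hits=13, x=28

Final answer: 13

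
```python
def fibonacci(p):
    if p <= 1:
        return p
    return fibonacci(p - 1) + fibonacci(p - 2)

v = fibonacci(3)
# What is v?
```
Call trace:
fibonacci(p=3)
  fibonacci(p=2)
    fibonacci(p=1)
    -> return 1
    fibonacci(p=0)
    -> return 0
  -> return 1
  fibonacci(p=1)
  -> return 1
-> return 2

Final answer: 2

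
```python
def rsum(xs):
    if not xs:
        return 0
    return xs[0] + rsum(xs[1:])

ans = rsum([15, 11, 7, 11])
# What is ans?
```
Call trace:
rsum(xs=[15, 11, 7, 11])
  rsum(xs=[11, 7, 11])
    rsum(xs=[7, 11])
      rsum(xs=[11])
        rsum(xs=[])
        -> return 0
      -> return 11
    -> return 18
  -> return 29
-> return 44

Final answer: 44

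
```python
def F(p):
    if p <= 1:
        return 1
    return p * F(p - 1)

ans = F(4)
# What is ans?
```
Call trace:
F(p=4)
  F(p=3)
    F(p=2)
      F(p=1)
      -> return 1
    -> return 2
  -> return 6
-> return 24

Final answer: 24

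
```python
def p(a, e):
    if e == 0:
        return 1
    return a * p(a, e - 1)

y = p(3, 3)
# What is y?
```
Call trace:
p(a=3, e=3)
  p(a=3, e=2)
    p(a=3, e=1)
      p(a=3, e=0)
      -> return 1
    -> return 3
  -> return 9
-> return 27

Final answer: 27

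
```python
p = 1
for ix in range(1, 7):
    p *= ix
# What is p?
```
Trace:
  p=1
  p=1, ix=1
  p=2, ix=2
  p=6, ix=3
  p=24, ix=4
  p=120, ix=5
  p=720, ix=6

Final answer: 720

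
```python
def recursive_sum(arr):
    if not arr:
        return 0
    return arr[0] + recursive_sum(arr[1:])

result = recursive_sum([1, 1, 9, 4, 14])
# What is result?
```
Call trace:
recursive_sum(arr=[1, 1, 9, 4, 14])
  recursive_sum(arr=[1, 9, 4, 14])
    recursive_sum(arr=[9, 4, 14])
      recursive_sum(arr=[4, 14])
        recursive_sum(arr=[14])
          recursive_sum(arr=[])
          -> return 0
        -> return 14
      -> return 18
    -> return 27
  -> return 28
-> return 29

Final answer: 29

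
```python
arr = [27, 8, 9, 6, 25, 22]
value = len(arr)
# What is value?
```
Trace:
  arr=[27, 8, 9, 6, 25, 22]
  arr=[27, 8, 9, 6, 25, 22], value=6

Final answer: 6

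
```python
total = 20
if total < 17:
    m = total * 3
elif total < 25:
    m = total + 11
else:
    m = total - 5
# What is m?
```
Trace:
  total=20
  total=20, m=31

Final answer: 31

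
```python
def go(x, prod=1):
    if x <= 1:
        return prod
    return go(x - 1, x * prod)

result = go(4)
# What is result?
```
Call trace:
go(x=4, prod=1)
  go(x=3, prod=4)
    go(x=2, prod=12)
      go(x=1, prod=24)
      -> return 24
    -> return 24
  -> return 24
-> return 24

Final answer: 24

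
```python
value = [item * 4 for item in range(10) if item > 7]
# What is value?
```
Trace:
  item=0
  item=1
  item=2
  item=3
  item=4
  item=5
  item=6
  item=7
  item=8
  item=9
  value=[32, 36]

Final answer: [32, 36]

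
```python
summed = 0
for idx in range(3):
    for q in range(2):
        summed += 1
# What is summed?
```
Trace:
  summed=0
  summed=1, idx=0, q=0
  summed=2, idx=0, q=1
  summed=3, idx=1, q=0
  summed=4, idx=1, q=1
  summed=5, idx=2, q=0
  summed=6, idx=2, q=1

Final answer: 6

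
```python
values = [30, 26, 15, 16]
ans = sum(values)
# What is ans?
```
Trace:
  values=[30, 26, 15, 16]
  values=[30, 26, 15, 16], ans=87

Final answer: 87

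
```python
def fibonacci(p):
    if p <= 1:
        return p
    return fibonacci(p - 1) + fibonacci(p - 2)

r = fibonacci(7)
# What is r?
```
Call trace (a repeated sub-call is expanded the first time; later identical calls just restate its return value):
fibonacci(p=7)
  fibonacci(p=6)
    fibonacci(p=5)
      fibonacci(p=4)
        fibonacci(p=3)
          fibonacci(p=2)
            fibonacci(p=1)
            -> return 1
            fibonacci(p=0)
            -> return 0
          -> return 1
          fibonacci(p=1)
          -> return 1
        -> return 2
        fibonacci(p=2) -> return 1  (same call as traced above)
      -> return 3
      fibonacci(p=3) -> return 2  (same call as traced above)
    -> return 5
    fibonacci(p=4) -> return 3  (same call as traced above)
  -> return 8
  fibonacci(p=5) -> return 5  (same call as traced above)
-> return 13

Final answer: 13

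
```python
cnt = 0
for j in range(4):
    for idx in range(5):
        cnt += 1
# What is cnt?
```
Trace:
  cnt=0
  cnt=1, j=0, idx=0
  cnt=2, j=0, idx=1
  cnt=3, j=0, idx=2
  cnt=4, j=0, idx=3
  cnt=5, j=0, idx=4
  cnt=6, j=1, idx=0
  cnt=7, j=1, idx=1
  cnt=8, j=1, idx=2
  cnt=9, j=1, idx=3
  cnt=10, j=1, idx=4
  cnt=11, j=2, idx=0
  cnt=12, j=2, idx=1
  cnt=13, j=2, idx=2
  cnt=14, j=2, idx=3
  cnt=15, j=2, idx=4
  cnt=16, j=3, idx=0
  cnt=17, j=3, idx=1
  cnt=18, j=3, idx=2
  cnt=19, j=3, idx=3
  cnt=20, j=3, idx=4

Final answer: 20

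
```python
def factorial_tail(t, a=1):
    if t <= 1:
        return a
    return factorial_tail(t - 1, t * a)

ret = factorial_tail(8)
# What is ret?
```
Call trace:
factorial_tail(t=8, a=1)
  factorial_tail(t=7, a=8)
    factorial_tail(t=6, a=56)
      factorial_tail(t=5, a=336)
        factorial_tail(t=4, a=1680)
          factorial_tail(t=3, a=6720)
            factorial_tail(t=2, a=20160)
              factorial_tail(t=1, a=40320)
              -> return 40320
            -> return 40320
          -> return 40320
        -> return 40320
      -> return 40320
    -> return 40320
  -> return 40320
-> return 40320

Final answer: 40320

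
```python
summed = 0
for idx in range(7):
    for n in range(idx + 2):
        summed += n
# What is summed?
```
Trace:
  summed=0
  summed=0, idx=0, n=0
  summed=1, idx=0, n=1
  summed=1, idx=1, n=0
  summed=2, idx=1, n=1
  summed=4, idx=1, n=2
  summed=4, idx=2, n=0
  summed=5, idx=2, n=1
  summed=7, idx=2, n=2
  summed=10, idx=2, n=3
  summed=10, idx=3, n=0
  summed=11, idx=3, n=1
  summed=13, idx=3, n=2
  summed=16, idx=3, n=3
  summed=20, idx=3, n=4
  summed=20, idx=4, n=0
  summed=21, idx=4, n=1
  summed=23, idx=4, n=2
  summed=26, idx=4, n=3
  summed=30, idx=4, n=4
  summed=35, idx=4, n=5
  summed=35, idx=5, n=0
  summed=36, idx=5, n=1
  summed=38, idx=5, n=2
  summed=41, idx=5, n=3
  summed=45, idx=5, n=4
  summed=50, idx=5, n=5
  summed=56, idx=5, n=6
  summed=56, idx=6, n=0
  summed=57, idx=6, n=1
  summed=59, idx=6, n=2
  summed=62, idx=6, n=3
  summed=66, idx=6, n=4
  summed=71, idx=6, n=5
  summed=77, idx=6, n=6
  summed=84, idx=6, n=7

Final answer: 84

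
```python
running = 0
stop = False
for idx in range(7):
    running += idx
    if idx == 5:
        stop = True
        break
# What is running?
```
Trace:
  running=0
  running=0, stop=False
  running=0, stop=False, idx=0
  running=1, stop=False, idx=1
  running=3, stop=False, idx=2
  running=6, stop=False, idx=3
  running=10, stop=False, idx=4
  running=15, stop=True, idx=5

Final answer: 15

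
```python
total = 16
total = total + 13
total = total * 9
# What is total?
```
Trace:
  total=16
  total=29
  total=261

Final answer: 261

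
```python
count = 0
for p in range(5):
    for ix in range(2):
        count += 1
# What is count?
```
Trace:
  count=0
  count=1, p=0, ix=0
  count=2, p=0, ix=1
  count=3, p=1, ix=0
  count=4, p=1, ix=1
  count=5, p=2, ix=0
  count=6, p=2, ix=1
  count=7, p=3, ix=0
  count=8, p=3, ix=1
  count=9, p=4, ix=0
  count=10, p=4, ix=1

Final answer: 10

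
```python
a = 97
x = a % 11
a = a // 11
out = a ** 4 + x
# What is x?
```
Trace:
  a=97
  a=97, x=9
  a=8, x=9
  a=8, x=9, out=4105

Final answer: 9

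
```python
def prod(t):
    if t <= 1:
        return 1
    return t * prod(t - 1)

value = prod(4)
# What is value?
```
Call trace:
prod(t=4)
  prod(t=3)
    prod(t=2)
      prod(t=1)
      -> return 1
    -> return 2
  -> return 6
-> return 24

Final answer: 24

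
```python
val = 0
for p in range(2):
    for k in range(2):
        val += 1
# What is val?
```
Trace:
  val=0
  val=1, p=0, k=0
  val=2, p=0, k=1
  val=3, p=1, k=0
  val=4, p=1, k=1

Final answer: 4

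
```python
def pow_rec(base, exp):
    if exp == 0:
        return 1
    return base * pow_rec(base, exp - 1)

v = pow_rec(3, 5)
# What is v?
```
Call trace:
pow_rec(base=3, exp=5)
  pow_rec(base=3, exp=4)
    pow_rec(base=3, exp=3)
      pow_rec(base=3, exp=2)
        pow_rec(base=3, exp=1)
          pow_rec(base=3, exp=0)
          -> return 1
        -> return 3
      -> return 9
    -> return 27
  -> return 81
-> return 243

Final answer: 243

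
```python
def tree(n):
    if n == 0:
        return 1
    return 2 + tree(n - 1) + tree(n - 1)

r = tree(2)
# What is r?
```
Call trace (a repeated sub-call is expanded the first time; later identical calls just restate its return value):
tree(n=2)
  tree(n=1)
    tree(n=0)
    -> return 1
    tree(n=0)
    -> return 1
  -> return 4
  tree(n=1) -> return 4  (same call as traced above)
-> return 10

Final answer: 10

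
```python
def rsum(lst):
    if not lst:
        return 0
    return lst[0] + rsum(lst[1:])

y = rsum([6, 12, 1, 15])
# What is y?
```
Call trace:
rsum(lst=[6, 12, 1, 15])
  rsum(lst=[12, 1, 15])
    rsum(lst=[1, 15])
      rsum(lst=[15])
        rsum(lst=[])
        -> return 0
      -> return 15
    -> return 16
  -> return 28
-> return 34

Final answer: 34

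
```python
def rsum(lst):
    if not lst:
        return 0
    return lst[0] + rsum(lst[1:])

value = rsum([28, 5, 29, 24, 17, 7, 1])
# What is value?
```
Call trace:
rsum(lst=[28, 5, 29, 24, 17, 7, 1])
  rsum(lst=[5, 29, 24, 17, 7, 1])
    rsum(lst=[29, 24, 17, 7, 1])
      rsum(lst=[24, 17, 7, 1])
        rsum(lst=[17, 7, 1])
          rsum(lst=[7, 1])
            rsum(lst=[1])
              rsum(lst=[])
              -> return 0
            -> return 1
          -> return 8
        -> return 25
      -> return 49
    -> return 78
  -> return 83
-> return 111

Final answer: 111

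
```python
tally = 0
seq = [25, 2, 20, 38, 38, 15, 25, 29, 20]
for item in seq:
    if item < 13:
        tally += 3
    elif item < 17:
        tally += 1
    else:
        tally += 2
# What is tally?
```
Trace:
  tally=0
  tally=2, item=25
  tally=5, item=2
  tally=7, item=20
  tally=9, item=38
  tally=11, item=38
  tally=12, item=15
  tally=14, item=25
  tally=16, item=29
  tally=18, item=20

Final answer: 18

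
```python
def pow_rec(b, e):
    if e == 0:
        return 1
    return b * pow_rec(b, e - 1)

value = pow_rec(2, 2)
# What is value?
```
Call trace:
pow_rec(b=2, e=2)
  pow_rec(b=2, e=1)
    pow_rec(b=2, e=0)
    -> return 1
  -> return 2
-> return 4

Final answer: 4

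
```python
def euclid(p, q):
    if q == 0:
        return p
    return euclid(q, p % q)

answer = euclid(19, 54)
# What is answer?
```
Call trace:
euclid(p=19, q=54)
  euclid(p=54, q=19)
    euclid(p=19, q=16)
      euclid(p=16, q=3)
        euclid(p=3, q=1)
          euclid(p=1, q=0)
          -> return 1
        -> return 1
      -> return 1
    -> return 1
  -> return 1
-> return 1

Final answer: 1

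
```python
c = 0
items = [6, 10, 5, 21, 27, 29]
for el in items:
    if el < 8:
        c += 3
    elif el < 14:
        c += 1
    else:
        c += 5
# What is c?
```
Trace:
  c=0
  c=3, el=6
  c=4, el=10
  c=7, el=5
  c=12, el=21
  c=17, el=27
  c=22, el=29

Final answer: 22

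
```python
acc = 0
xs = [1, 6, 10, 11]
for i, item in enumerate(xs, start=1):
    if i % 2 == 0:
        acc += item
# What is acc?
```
Trace:
  acc=0
  acc=0, i=1, item=1
  acc=6, i=2, item=6
  acc=6, i=3, item=10
  acc=17, i=4, item=11

Final answer: 17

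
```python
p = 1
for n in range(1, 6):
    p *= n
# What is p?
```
Trace:
  p=1
  p=1, n=1
  p=2, n=2
  p=6, n=3
  p=24, n=4
  p=120, n=5

Final answer: 120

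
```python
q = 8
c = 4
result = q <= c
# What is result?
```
Trace:
  q=8
  q=8, c=4
  q=8, c=4, result=False

Final answer: False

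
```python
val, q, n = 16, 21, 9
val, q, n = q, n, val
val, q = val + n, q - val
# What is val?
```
Trace:
  val=16, q=21, n=9
  val=21, q=9, n=16
  val=37, q=-12, n=16

Final answer: 37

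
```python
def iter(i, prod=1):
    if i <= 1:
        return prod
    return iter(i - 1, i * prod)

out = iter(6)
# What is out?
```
Call trace:
iter(i=6, prod=1)
  iter(i=5, prod=6)
    iter(i=4, prod=30)
      iter(i=3, prod=120)
        iter(i=2, prod=360)
          iter(i=1, prod=720)
          -> return 720
        -> return 720
      -> return 720
    -> return 720
  -> return 720
-> return 720

Final answer: 720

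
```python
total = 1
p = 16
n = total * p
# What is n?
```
Trace:
  total=1
  total=1, p=16
  total=1, p=16, n=16

Final answer: 16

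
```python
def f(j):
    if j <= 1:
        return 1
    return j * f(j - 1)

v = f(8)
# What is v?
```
Call trace:
f(j=8)
  f(j=7)
    f(j=6)
      f(j=5)
        f(j=4)
          f(j=3)
            f(j=2)
              f(j=1)
              -> return 1
            -> return 2
          -> return 6
        -> return 24
      -> return 120
    -> return 720
  -> return 5040
-> return 40320

Final answer: 40320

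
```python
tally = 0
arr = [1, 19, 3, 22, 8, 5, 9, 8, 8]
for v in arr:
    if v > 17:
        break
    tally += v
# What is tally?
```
Trace:
  tally=0
  tally=1, v=1
  tally=1, v=19

Final answer: 1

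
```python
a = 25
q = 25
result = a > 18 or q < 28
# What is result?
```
Trace:
  a=25
  a=25, q=25
  a=25, q=25, result=True

Final answer: True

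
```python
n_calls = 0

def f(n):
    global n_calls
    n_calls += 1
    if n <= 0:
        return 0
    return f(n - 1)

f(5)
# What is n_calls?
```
Call trace:
f(n=5)
  f(n=4)
    f(n=3)
      f(n=2)
        f(n=1)
          f(n=0)
          -> return 0
        -> return 0
      -> return 0
    -> return 0
  -> return 0
-> return 0

n_calls is incremented once per call. f is entered once for each n = 5, 4, 3, 2, 1, 0 (the n <= 0 call returns without recursing), i.e. 5 + 1 calls.
n_calls = 6

Final answer: 6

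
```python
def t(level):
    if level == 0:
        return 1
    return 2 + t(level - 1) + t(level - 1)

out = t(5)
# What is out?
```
Call trace (a repeated sub-call is expanded the first time; later identical calls just restate its return value):
t(level=5)
  t(level=4)
    t(level=3)
      t(level=2)
        t(level=1)
          t(level=0)
          -> return 1
          t(level=0)
          -> return 1
        -> return 4
        t(level=1) -> return 4  (same call as traced above)
      -> return 10
      t(level=2) -> return 10  (same call as traced above)
    -> return 22
    t(level=3) -> return 22  (same call as traced above)
  -> return 46
  t(level=4) -> return 46  (same call as traced above)
-> return 94

Final answer: 94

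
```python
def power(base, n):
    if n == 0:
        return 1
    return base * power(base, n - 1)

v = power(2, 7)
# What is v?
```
Call trace:
power(base=2, n=7)
  power(base=2, n=6)
    power(base=2, n=5)
      power(base=2, n=4)
        power(base=2, n=3)
          power(base=2, n=2)
            power(base=2, n=1)
              power(base=2, n=0)
              -> return 1
            -> return 2
          -> return 4
        -> return 8
      -> return 16
    -> return 32
  -> return 64
-> return 128

Final answer: 128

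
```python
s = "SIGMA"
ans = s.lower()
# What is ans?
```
Trace:
  s='SIGMA'
  s='SIGMA', ans='sigma'

Final answer: 'sigma'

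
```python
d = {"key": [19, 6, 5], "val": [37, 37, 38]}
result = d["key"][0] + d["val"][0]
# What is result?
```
Trace:
  d={'key': [19, 6, 5], 'val': [37, 37, 38]}
  d={'key': [19, 6, 5], 'val': [37, 37, 38]}, result=56

Final answer: 56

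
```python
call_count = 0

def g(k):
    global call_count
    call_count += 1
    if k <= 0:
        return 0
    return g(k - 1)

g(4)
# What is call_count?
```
Call trace:
g(k=4)
  g(k=3)
    g(k=2)
      g(k=1)
        g(k=0)
        -> return 0
      -> return 0
    -> return 0
  -> return 0
-> return 0

call_count is incremented once per call. g is entered once for each k = 4, 3, 2, 1, 0 (the k <= 0 call returns without recursing), i.e. 4 + 1 calls.
call_count = 5

Final answer: 5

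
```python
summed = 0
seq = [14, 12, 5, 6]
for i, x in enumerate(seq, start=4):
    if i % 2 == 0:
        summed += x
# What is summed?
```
Trace:
  summed=0
  summed=14, i=4, x=14
  summed=14, i=5, x=12
  summed=19, i=6, x=5
  summed=19, i=7, x=6

Final answer: 19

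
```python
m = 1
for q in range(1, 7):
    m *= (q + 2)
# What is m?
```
Trace:
  m=1
  m=3, q=1
  m=12, q=2
  m=60, q=3
  m=360, q=4
  m=2520, q=5
  m=20160, q=6

Final answer: 20160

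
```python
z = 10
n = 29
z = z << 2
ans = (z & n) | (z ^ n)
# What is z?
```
Trace:
  z=10
  z=10, n=29
  z=40, n=29
  z=40, n=29, ans=61

Final answer: 40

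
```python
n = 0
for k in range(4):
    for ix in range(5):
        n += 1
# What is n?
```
Trace:
  n=0
  n=1, k=0, ix=0
  n=2, k=0, ix=1
  n=3, k=0, ix=2
  n=4, k=0, ix=3
  n=5, k=0, ix=4
  n=6, k=1, ix=0
  n=7, k=1, ix=1
  n=8, k=1, ix=2
  n=9, k=1, ix=3
  n=10, k=1, ix=4
  n=11, k=2, ix=0
  n=12, k=2, ix=1
  n=13, k=2, ix=2
  n=14, k=2, ix=3
  n=15, k=2, ix=4
  n=16, k=3, ix=0
  n=17, k=3, ix=1
  n=18, k=3, ix=2
  n=19, k=3, ix=3
  n=20, k=3, ix=4

Final answer: 20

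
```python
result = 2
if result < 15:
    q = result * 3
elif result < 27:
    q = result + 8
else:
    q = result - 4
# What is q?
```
Trace:
  result=2
  result=2, q=6

Final answer: 6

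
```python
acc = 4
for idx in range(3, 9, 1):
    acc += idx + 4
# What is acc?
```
Trace:
  acc=4
  acc=11, idx=3
  acc=19, idx=4
  acc=28, idx=5
  acc=38, idx=6
  acc=49, idx=7
  acc=61, idx=8

Final answer: 61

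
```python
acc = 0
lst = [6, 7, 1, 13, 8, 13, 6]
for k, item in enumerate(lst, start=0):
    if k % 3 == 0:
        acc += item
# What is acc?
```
Trace:
  acc=0
  acc=6, k=0, item=6
  acc=6, k=1, item=7
  acc=6, k=2, item=1
  acc=19, k=3, item=13
  acc=19, k=4, item=8
  acc=19, k=5, item=13
  acc=25, k=6, item=6

Final answer: 25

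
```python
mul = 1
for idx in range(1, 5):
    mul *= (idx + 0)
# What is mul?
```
Trace:
  mul=1
  mul=1, idx=1
  mul=2, idx=2
  mul=6, idx=3
  mul=24, idx=4

Final answer: 24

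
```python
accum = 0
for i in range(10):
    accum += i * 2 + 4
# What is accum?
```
Trace:
  accum=0
  accum=4, i=0
  accum=10, i=1
  accum=18, i=2
  accum=28, i=3
  accum=40, i=4
  accum=54, i=5
  accum=70, i=6
  accum=88, i=7
  accum=108, i=8
  accum=130, i=9

Final answer: 130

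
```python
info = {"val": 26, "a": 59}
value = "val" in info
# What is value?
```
Trace:
  info={'val': 26, 'a': 59}
  info={'val': 26, 'a': 59}, value=True

Final answer: True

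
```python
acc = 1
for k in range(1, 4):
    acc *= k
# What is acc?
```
Trace:
  acc=1
  acc=1, k=1
  acc=2, k=2
  acc=6, k=3

Final answer: 6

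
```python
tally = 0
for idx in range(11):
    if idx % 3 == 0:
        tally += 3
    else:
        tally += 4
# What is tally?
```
Trace:
  tally=0
  tally=3, idx=0
  tally=7, idx=1
  tally=11, idx=2
  tally=14, idx=3
  tally=18, idx=4
  tally=22, idx=5
  tally=25, idx=6
  tally=29, idx=7
  tally=33, idx=8
  tally=36, idx=9
  tally=40, idx=10

Final answer: 40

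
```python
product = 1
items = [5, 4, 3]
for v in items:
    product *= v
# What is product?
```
Trace:
  product=1
  product=5, v=5
  product=20, v=4
  product=60, v=3

Final answer: 60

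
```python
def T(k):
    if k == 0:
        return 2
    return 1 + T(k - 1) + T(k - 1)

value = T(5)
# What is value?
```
Call trace (a repeated sub-call is expanded the first time; later identical calls just restate its return value):
T(k=5)
  T(k=4)
    T(k=3)
      T(k=2)
        T(k=1)
          T(k=0)
          -> return 2
          T(k=0)
          -> return 2
        -> return 5
        T(k=1) -> return 5  (same call as traced above)
      -> return 11
      T(k=2) -> return 11  (same call as traced above)
    -> return 23
    T(k=3) -> return 23  (same call as traced above)
  -> return 47
  T(k=4) -> return 47  (same call as traced above)
-> return 95

Final answer: 95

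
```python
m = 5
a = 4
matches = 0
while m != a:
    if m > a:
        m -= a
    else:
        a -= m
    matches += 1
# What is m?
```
Trace:
  m=5
  m=5, a=4
  m=5, a=4, matches=0
  m=1, a=4, matches=1
  m=1, a=3, matches=2
  m=1, a=2, matches=3
  m=1, a=1, matches=4

Final answer: 1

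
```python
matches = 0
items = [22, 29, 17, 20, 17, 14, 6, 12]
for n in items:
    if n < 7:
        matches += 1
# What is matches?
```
Trace:
  matches=0
  matches=0, n=22
  matches=0, n=29
  matches=0, n=17
  matches=0, n=20
  matches=0, n=17
  matches=0, n=14
  matches=1, n=6
  matches=1, n=12

Final answer: 1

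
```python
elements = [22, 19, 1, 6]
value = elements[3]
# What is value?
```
Trace:
  elements=[22, 19, 1, 6]
  elements=[22, 19, 1, 6], value=6

Final answer: 6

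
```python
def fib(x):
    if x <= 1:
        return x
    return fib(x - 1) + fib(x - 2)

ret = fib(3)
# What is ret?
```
Call trace:
fib(x=3)
  fib(x=2)
    fib(x=1)
    -> return 1
    fib(x=0)
    -> return 0
  -> return 1
  fib(x=1)
  -> return 1
-> return 2

Final answer: 2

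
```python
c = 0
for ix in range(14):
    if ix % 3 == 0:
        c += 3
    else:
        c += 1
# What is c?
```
Trace:
  c=0
  c=3, ix=0
  c=4, ix=1
  c=5, ix=2
  c=8, ix=3
  c=9, ix=4
  c=10, ix=5
  c=13, ix=6
  c=14, ix=7
  c=15, ix=8
  c=18, ix=9
  c=19, ix=10
  c=20, ix=11
  c=23, ix=12
  c=24, ix=13

Final answer: 24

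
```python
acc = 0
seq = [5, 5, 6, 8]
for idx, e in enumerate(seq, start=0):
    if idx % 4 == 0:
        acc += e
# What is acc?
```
Trace:
  acc=0
  acc=5, idx=0, e=5
  acc=5, idx=1, e=5
  acc=5, idx=2, e=6
  acc=5, idx=3, e=8

Final answer: 5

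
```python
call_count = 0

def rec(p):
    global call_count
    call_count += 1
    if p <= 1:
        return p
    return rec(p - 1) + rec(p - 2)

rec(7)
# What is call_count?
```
Call trace (a repeated sub-call is expanded the first time; later identical calls just restate its return value):
rec(p=7)
  rec(p=6)
    rec(p=5)
      rec(p=4)
        rec(p=3)
          rec(p=2)
            rec(p=1)
            -> return 1
            rec(p=0)
            -> return 0
          -> return 1
          rec(p=1)
          -> return 1
        -> return 2
        rec(p=2) -> return 1  (same call as traced above)
      -> return 3
      rec(p=3) -> return 2  (same call as traced above)
    -> return 5
    rec(p=4) -> return 3  (same call as traced above)
  -> return 8
  rec(p=5) -> return 5  (same call as traced above)
-> return 13

call_count is incremented once per call, so count the calls in each subtree. Let C(p) = number of calls made by rec(p).
C(0) = C(1) = 1 (base case, no recursion); C(p) = 1 + C(p - 1) + C(p - 2) otherwise.
C(2) = 1 + C(1) + C(0) = 1 + 1 + 1 = 3
C(3) = 1 + C(2) + C(1) = 1 + 3 + 1 = 5
C(4) = 1 + C(3) + C(2) = 1 + 5 + 3 = 9
C(5) = 1 + C(4) + C(3) = 1 + 9 + 5 = 15
C(6) = 1 + C(5) + C(4) = 1 + 15 + 9 = 25
C(7) = 1 + C(6) + C(5) = 1 + 25 + 15 = 41
call_count = C(7) = 41

Final answer: 41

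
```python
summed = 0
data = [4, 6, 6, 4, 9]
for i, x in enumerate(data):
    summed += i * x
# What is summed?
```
Trace:
  summed=0
  summed=0, i=0, x=4
  summed=6, i=1, x=6
  summed=18, i=2, x=6
  summed=30, i=3, x=4
  summed=66, i=4, x=9

Final answer: 66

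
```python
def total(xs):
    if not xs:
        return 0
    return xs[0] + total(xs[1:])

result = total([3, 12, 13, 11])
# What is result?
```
Call trace:
total(xs=[3, 12, 13, 11])
  total(xs=[12, 13, 11])
    total(xs=[13, 11])
      total(xs=[11])
        total(xs=[])
        -> return 0
      -> return 11
    -> return 24
  -> return 36
-> return 39

Final answer: 39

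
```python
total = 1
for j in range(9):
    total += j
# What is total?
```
Trace:
  total=1
  total=1, j=0
  total=2, j=1
  total=4, j=2
  total=7, j=3
  total=11, j=4
  total=16, j=5
  total=22, j=6
  total=29, j=7
  total=37, j=8

Final answer: 37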